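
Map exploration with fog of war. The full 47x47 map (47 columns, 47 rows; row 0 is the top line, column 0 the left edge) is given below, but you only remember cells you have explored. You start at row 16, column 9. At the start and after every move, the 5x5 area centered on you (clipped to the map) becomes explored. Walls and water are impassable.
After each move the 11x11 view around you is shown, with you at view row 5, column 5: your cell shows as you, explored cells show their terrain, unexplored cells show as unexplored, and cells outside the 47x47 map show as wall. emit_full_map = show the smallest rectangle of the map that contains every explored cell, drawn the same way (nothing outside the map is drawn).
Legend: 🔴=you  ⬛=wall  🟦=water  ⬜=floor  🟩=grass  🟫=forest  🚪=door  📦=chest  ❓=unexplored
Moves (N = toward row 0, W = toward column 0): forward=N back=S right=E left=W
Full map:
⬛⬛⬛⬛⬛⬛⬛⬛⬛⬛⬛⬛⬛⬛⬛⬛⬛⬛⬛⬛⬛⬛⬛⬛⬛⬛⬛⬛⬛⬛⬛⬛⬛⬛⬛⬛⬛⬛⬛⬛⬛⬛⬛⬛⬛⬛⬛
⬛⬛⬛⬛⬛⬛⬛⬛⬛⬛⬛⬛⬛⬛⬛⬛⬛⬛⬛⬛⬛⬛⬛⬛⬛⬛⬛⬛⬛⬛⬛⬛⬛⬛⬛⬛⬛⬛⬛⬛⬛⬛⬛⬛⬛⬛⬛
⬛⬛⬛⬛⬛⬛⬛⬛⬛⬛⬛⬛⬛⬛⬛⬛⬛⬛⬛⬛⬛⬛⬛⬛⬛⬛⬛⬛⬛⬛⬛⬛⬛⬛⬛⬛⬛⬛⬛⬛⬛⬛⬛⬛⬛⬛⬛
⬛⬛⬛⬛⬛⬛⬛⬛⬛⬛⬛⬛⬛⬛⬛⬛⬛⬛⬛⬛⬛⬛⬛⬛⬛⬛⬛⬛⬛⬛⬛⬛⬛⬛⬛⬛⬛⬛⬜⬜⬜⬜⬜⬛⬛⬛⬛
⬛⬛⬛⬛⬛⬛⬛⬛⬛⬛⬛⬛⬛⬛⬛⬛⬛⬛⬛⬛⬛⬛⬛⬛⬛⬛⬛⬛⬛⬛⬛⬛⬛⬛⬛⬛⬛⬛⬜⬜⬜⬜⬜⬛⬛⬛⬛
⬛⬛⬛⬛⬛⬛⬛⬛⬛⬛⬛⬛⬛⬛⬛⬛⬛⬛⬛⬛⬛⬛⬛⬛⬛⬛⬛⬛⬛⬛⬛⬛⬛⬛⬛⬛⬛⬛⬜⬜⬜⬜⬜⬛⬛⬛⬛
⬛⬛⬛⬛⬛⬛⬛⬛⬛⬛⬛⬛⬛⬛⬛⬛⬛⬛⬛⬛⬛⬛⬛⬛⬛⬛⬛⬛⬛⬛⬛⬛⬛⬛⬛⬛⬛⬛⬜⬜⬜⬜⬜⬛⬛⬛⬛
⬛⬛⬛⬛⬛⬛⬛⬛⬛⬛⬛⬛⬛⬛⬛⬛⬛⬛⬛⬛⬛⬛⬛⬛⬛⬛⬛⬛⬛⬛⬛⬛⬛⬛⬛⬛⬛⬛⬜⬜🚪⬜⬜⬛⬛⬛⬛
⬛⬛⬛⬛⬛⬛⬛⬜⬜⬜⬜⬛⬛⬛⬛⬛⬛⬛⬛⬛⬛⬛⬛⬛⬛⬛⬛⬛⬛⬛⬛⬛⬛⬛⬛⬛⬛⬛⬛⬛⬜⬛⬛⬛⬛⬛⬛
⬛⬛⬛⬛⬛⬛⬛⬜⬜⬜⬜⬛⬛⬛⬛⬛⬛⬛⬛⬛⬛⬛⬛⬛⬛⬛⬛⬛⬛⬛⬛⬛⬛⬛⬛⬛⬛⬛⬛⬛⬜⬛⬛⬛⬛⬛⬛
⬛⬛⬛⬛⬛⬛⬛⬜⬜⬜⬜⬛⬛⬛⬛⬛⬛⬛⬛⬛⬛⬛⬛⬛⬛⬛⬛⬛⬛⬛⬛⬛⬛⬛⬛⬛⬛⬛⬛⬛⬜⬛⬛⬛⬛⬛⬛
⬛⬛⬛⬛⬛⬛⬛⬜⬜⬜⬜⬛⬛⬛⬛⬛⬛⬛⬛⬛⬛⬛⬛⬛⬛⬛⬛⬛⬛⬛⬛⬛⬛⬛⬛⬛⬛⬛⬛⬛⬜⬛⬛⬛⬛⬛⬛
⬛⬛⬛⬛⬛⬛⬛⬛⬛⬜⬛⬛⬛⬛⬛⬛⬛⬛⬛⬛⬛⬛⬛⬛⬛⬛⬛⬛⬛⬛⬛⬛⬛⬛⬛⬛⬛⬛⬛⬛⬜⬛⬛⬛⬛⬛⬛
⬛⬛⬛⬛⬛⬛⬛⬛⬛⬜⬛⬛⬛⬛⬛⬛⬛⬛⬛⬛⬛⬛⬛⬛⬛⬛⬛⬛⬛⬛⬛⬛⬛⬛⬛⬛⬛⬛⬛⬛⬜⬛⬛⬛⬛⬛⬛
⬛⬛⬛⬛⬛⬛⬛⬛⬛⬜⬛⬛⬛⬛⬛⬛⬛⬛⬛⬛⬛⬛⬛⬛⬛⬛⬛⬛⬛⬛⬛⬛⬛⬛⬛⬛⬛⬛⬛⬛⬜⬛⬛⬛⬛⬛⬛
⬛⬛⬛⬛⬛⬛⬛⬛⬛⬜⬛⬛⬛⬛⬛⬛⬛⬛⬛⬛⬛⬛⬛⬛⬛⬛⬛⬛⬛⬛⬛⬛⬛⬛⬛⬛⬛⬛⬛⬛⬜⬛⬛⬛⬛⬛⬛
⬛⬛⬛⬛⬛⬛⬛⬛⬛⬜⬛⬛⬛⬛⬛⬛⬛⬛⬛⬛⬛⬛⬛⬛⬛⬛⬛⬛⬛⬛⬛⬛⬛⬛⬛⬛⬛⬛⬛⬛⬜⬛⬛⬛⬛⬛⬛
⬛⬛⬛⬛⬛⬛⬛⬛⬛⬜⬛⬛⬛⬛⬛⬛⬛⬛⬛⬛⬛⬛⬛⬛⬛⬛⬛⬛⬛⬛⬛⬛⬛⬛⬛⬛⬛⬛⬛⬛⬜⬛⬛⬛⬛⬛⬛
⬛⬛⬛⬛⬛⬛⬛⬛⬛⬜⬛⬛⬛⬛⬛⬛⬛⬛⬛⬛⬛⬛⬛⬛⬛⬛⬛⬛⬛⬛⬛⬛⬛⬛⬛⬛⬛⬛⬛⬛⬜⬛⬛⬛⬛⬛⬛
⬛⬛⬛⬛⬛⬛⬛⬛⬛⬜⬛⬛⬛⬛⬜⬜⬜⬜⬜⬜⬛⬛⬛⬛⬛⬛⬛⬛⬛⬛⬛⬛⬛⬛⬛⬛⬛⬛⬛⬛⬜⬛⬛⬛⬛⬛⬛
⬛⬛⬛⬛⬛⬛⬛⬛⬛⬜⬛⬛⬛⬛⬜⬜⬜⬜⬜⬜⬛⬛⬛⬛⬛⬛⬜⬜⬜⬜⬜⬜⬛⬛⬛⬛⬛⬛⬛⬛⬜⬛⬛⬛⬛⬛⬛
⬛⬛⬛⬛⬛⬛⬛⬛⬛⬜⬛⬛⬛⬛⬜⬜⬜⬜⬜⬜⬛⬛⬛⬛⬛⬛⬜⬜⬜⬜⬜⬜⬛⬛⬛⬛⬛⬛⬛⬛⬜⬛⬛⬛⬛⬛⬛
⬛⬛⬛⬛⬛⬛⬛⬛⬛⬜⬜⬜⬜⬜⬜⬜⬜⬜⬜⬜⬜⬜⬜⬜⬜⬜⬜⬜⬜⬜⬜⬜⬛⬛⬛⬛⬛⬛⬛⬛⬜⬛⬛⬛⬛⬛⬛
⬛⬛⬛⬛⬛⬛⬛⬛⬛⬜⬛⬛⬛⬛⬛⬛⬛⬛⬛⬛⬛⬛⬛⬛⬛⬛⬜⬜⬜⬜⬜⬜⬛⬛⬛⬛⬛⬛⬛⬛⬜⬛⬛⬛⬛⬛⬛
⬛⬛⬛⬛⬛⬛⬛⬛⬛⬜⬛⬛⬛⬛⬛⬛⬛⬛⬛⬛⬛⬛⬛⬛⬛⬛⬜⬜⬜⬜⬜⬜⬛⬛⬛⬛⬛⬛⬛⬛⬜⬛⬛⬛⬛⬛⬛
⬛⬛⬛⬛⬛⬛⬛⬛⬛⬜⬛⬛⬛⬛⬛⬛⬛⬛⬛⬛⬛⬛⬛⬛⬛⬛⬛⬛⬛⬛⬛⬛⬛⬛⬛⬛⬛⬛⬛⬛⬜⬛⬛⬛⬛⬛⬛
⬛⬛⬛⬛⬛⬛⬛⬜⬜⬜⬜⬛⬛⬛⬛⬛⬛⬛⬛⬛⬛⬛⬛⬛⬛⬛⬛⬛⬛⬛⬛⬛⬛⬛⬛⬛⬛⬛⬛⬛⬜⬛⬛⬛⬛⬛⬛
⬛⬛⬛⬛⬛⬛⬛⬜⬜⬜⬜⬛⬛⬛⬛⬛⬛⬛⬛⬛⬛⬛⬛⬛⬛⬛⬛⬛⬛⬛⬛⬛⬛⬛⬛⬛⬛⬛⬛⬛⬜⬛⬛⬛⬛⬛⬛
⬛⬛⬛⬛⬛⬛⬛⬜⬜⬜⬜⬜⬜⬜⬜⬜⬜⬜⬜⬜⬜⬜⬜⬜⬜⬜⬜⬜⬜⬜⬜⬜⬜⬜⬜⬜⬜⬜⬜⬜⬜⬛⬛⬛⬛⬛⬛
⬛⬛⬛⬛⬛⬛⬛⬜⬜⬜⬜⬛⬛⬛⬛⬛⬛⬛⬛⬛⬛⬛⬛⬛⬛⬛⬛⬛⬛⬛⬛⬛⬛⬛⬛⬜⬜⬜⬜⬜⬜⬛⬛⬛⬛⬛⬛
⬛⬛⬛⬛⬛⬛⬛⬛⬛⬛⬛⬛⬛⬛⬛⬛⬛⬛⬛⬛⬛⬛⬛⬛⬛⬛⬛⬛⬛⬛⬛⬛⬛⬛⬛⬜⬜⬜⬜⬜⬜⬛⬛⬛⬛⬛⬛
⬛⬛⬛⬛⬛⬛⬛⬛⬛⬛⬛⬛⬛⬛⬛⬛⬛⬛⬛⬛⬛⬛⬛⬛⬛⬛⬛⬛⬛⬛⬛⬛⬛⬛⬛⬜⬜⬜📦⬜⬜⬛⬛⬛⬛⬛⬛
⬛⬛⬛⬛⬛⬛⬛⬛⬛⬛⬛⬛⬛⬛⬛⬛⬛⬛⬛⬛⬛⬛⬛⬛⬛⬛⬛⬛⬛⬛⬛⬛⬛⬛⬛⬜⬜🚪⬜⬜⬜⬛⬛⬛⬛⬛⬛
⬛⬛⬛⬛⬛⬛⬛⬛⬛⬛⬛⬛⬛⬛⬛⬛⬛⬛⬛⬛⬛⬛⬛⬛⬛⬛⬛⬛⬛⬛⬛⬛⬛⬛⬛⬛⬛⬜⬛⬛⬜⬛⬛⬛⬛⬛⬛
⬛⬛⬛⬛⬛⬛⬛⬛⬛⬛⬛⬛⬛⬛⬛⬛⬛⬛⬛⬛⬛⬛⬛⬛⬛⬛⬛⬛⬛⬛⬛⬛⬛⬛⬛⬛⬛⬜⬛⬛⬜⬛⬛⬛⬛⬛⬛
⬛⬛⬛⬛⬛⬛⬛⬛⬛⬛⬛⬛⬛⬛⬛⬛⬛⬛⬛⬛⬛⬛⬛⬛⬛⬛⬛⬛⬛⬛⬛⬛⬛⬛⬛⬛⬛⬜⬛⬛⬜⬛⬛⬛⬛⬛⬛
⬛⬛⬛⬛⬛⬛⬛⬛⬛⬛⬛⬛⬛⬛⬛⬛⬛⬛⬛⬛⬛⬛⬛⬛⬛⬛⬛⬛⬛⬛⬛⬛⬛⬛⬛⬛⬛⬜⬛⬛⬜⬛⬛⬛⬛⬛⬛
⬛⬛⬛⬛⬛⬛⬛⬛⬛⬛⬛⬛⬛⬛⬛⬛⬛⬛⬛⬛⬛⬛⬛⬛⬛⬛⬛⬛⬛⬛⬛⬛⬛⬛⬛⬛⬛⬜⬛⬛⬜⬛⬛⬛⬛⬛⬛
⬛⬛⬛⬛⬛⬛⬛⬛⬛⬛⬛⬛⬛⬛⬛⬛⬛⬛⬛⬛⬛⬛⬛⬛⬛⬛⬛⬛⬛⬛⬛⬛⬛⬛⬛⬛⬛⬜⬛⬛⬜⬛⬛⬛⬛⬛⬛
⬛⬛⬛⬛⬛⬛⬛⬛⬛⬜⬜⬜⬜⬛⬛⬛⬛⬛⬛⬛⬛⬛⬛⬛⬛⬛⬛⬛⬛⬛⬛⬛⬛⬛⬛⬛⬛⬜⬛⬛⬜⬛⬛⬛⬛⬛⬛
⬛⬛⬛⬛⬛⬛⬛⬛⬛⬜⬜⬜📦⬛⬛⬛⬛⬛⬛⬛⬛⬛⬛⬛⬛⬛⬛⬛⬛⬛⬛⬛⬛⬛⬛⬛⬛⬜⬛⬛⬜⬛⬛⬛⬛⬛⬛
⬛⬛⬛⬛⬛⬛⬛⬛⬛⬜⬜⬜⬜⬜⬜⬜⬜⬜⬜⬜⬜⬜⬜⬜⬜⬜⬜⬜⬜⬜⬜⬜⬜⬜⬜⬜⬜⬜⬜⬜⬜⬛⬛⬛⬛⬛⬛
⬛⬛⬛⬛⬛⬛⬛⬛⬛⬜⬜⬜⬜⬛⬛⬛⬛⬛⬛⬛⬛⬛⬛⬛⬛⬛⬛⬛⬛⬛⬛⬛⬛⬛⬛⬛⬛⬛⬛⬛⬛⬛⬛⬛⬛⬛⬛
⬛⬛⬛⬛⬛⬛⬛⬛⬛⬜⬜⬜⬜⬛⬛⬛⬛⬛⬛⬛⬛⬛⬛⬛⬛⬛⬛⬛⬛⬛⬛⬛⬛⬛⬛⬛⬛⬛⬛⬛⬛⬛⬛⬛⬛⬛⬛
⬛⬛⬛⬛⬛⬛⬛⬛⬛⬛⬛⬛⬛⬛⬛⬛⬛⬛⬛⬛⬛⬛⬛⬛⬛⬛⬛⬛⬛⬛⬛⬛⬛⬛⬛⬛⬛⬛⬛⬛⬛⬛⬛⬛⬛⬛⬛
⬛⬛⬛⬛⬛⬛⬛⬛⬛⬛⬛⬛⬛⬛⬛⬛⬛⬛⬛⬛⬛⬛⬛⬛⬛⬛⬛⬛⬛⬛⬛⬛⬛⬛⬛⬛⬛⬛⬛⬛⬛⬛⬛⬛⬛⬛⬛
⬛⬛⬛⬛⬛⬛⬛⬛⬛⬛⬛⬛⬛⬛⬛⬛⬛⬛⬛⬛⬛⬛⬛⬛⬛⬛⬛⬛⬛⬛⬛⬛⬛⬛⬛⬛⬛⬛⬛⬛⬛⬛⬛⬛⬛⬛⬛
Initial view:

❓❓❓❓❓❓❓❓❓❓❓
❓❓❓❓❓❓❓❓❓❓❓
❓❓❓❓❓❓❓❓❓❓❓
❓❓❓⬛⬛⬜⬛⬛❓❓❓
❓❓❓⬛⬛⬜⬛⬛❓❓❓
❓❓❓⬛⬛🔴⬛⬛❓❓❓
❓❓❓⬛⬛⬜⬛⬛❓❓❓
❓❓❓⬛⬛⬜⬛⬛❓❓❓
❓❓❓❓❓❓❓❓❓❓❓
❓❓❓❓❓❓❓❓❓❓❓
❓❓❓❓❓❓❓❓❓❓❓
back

❓❓❓❓❓❓❓❓❓❓❓
❓❓❓❓❓❓❓❓❓❓❓
❓❓❓⬛⬛⬜⬛⬛❓❓❓
❓❓❓⬛⬛⬜⬛⬛❓❓❓
❓❓❓⬛⬛⬜⬛⬛❓❓❓
❓❓❓⬛⬛🔴⬛⬛❓❓❓
❓❓❓⬛⬛⬜⬛⬛❓❓❓
❓❓❓⬛⬛⬜⬛⬛❓❓❓
❓❓❓❓❓❓❓❓❓❓❓
❓❓❓❓❓❓❓❓❓❓❓
❓❓❓❓❓❓❓❓❓❓❓

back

❓❓❓❓❓❓❓❓❓❓❓
❓❓❓⬛⬛⬜⬛⬛❓❓❓
❓❓❓⬛⬛⬜⬛⬛❓❓❓
❓❓❓⬛⬛⬜⬛⬛❓❓❓
❓❓❓⬛⬛⬜⬛⬛❓❓❓
❓❓❓⬛⬛🔴⬛⬛❓❓❓
❓❓❓⬛⬛⬜⬛⬛❓❓❓
❓❓❓⬛⬛⬜⬛⬛❓❓❓
❓❓❓❓❓❓❓❓❓❓❓
❓❓❓❓❓❓❓❓❓❓❓
❓❓❓❓❓❓❓❓❓❓❓

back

❓❓❓⬛⬛⬜⬛⬛❓❓❓
❓❓❓⬛⬛⬜⬛⬛❓❓❓
❓❓❓⬛⬛⬜⬛⬛❓❓❓
❓❓❓⬛⬛⬜⬛⬛❓❓❓
❓❓❓⬛⬛⬜⬛⬛❓❓❓
❓❓❓⬛⬛🔴⬛⬛❓❓❓
❓❓❓⬛⬛⬜⬛⬛❓❓❓
❓❓❓⬛⬛⬜⬛⬛❓❓❓
❓❓❓❓❓❓❓❓❓❓❓
❓❓❓❓❓❓❓❓❓❓❓
❓❓❓❓❓❓❓❓❓❓❓

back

❓❓❓⬛⬛⬜⬛⬛❓❓❓
❓❓❓⬛⬛⬜⬛⬛❓❓❓
❓❓❓⬛⬛⬜⬛⬛❓❓❓
❓❓❓⬛⬛⬜⬛⬛❓❓❓
❓❓❓⬛⬛⬜⬛⬛❓❓❓
❓❓❓⬛⬛🔴⬛⬛❓❓❓
❓❓❓⬛⬛⬜⬛⬛❓❓❓
❓❓❓⬛⬛⬜⬜⬜❓❓❓
❓❓❓❓❓❓❓❓❓❓❓
❓❓❓❓❓❓❓❓❓❓❓
❓❓❓❓❓❓❓❓❓❓❓

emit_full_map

⬛⬛⬜⬛⬛
⬛⬛⬜⬛⬛
⬛⬛⬜⬛⬛
⬛⬛⬜⬛⬛
⬛⬛⬜⬛⬛
⬛⬛⬜⬛⬛
⬛⬛🔴⬛⬛
⬛⬛⬜⬛⬛
⬛⬛⬜⬜⬜

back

❓❓❓⬛⬛⬜⬛⬛❓❓❓
❓❓❓⬛⬛⬜⬛⬛❓❓❓
❓❓❓⬛⬛⬜⬛⬛❓❓❓
❓❓❓⬛⬛⬜⬛⬛❓❓❓
❓❓❓⬛⬛⬜⬛⬛❓❓❓
❓❓❓⬛⬛🔴⬛⬛❓❓❓
❓❓❓⬛⬛⬜⬜⬜❓❓❓
❓❓❓⬛⬛⬜⬛⬛❓❓❓
❓❓❓❓❓❓❓❓❓❓❓
❓❓❓❓❓❓❓❓❓❓❓
❓❓❓❓❓❓❓❓❓❓❓

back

❓❓❓⬛⬛⬜⬛⬛❓❓❓
❓❓❓⬛⬛⬜⬛⬛❓❓❓
❓❓❓⬛⬛⬜⬛⬛❓❓❓
❓❓❓⬛⬛⬜⬛⬛❓❓❓
❓❓❓⬛⬛⬜⬛⬛❓❓❓
❓❓❓⬛⬛🔴⬜⬜❓❓❓
❓❓❓⬛⬛⬜⬛⬛❓❓❓
❓❓❓⬛⬛⬜⬛⬛❓❓❓
❓❓❓❓❓❓❓❓❓❓❓
❓❓❓❓❓❓❓❓❓❓❓
❓❓❓❓❓❓❓❓❓❓❓

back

❓❓❓⬛⬛⬜⬛⬛❓❓❓
❓❓❓⬛⬛⬜⬛⬛❓❓❓
❓❓❓⬛⬛⬜⬛⬛❓❓❓
❓❓❓⬛⬛⬜⬛⬛❓❓❓
❓❓❓⬛⬛⬜⬜⬜❓❓❓
❓❓❓⬛⬛🔴⬛⬛❓❓❓
❓❓❓⬛⬛⬜⬛⬛❓❓❓
❓❓❓⬛⬛⬜⬛⬛❓❓❓
❓❓❓❓❓❓❓❓❓❓❓
❓❓❓❓❓❓❓❓❓❓❓
❓❓❓❓❓❓❓❓❓❓❓

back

❓❓❓⬛⬛⬜⬛⬛❓❓❓
❓❓❓⬛⬛⬜⬛⬛❓❓❓
❓❓❓⬛⬛⬜⬛⬛❓❓❓
❓❓❓⬛⬛⬜⬜⬜❓❓❓
❓❓❓⬛⬛⬜⬛⬛❓❓❓
❓❓❓⬛⬛🔴⬛⬛❓❓❓
❓❓❓⬛⬛⬜⬛⬛❓❓❓
❓❓❓⬜⬜⬜⬜⬛❓❓❓
❓❓❓❓❓❓❓❓❓❓❓
❓❓❓❓❓❓❓❓❓❓❓
❓❓❓❓❓❓❓❓❓❓❓

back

❓❓❓⬛⬛⬜⬛⬛❓❓❓
❓❓❓⬛⬛⬜⬛⬛❓❓❓
❓❓❓⬛⬛⬜⬜⬜❓❓❓
❓❓❓⬛⬛⬜⬛⬛❓❓❓
❓❓❓⬛⬛⬜⬛⬛❓❓❓
❓❓❓⬛⬛🔴⬛⬛❓❓❓
❓❓❓⬜⬜⬜⬜⬛❓❓❓
❓❓❓⬜⬜⬜⬜⬛❓❓❓
❓❓❓❓❓❓❓❓❓❓❓
❓❓❓❓❓❓❓❓❓❓❓
❓❓❓❓❓❓❓❓❓❓❓

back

❓❓❓⬛⬛⬜⬛⬛❓❓❓
❓❓❓⬛⬛⬜⬜⬜❓❓❓
❓❓❓⬛⬛⬜⬛⬛❓❓❓
❓❓❓⬛⬛⬜⬛⬛❓❓❓
❓❓❓⬛⬛⬜⬛⬛❓❓❓
❓❓❓⬜⬜🔴⬜⬛❓❓❓
❓❓❓⬜⬜⬜⬜⬛❓❓❓
❓❓❓⬜⬜⬜⬜⬜❓❓❓
❓❓❓❓❓❓❓❓❓❓❓
❓❓❓❓❓❓❓❓❓❓❓
❓❓❓❓❓❓❓❓❓❓❓

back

❓❓❓⬛⬛⬜⬜⬜❓❓❓
❓❓❓⬛⬛⬜⬛⬛❓❓❓
❓❓❓⬛⬛⬜⬛⬛❓❓❓
❓❓❓⬛⬛⬜⬛⬛❓❓❓
❓❓❓⬜⬜⬜⬜⬛❓❓❓
❓❓❓⬜⬜🔴⬜⬛❓❓❓
❓❓❓⬜⬜⬜⬜⬜❓❓❓
❓❓❓⬜⬜⬜⬜⬛❓❓❓
❓❓❓❓❓❓❓❓❓❓❓
❓❓❓❓❓❓❓❓❓❓❓
❓❓❓❓❓❓❓❓❓❓❓

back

❓❓❓⬛⬛⬜⬛⬛❓❓❓
❓❓❓⬛⬛⬜⬛⬛❓❓❓
❓❓❓⬛⬛⬜⬛⬛❓❓❓
❓❓❓⬜⬜⬜⬜⬛❓❓❓
❓❓❓⬜⬜⬜⬜⬛❓❓❓
❓❓❓⬜⬜🔴⬜⬜❓❓❓
❓❓❓⬜⬜⬜⬜⬛❓❓❓
❓❓❓⬛⬛⬛⬛⬛❓❓❓
❓❓❓❓❓❓❓❓❓❓❓
❓❓❓❓❓❓❓❓❓❓❓
❓❓❓❓❓❓❓❓❓❓❓

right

❓❓⬛⬛⬜⬛⬛❓❓❓❓
❓❓⬛⬛⬜⬛⬛❓❓❓❓
❓❓⬛⬛⬜⬛⬛❓❓❓❓
❓❓⬜⬜⬜⬜⬛⬛❓❓❓
❓❓⬜⬜⬜⬜⬛⬛❓❓❓
❓❓⬜⬜⬜🔴⬜⬜❓❓❓
❓❓⬜⬜⬜⬜⬛⬛❓❓❓
❓❓⬛⬛⬛⬛⬛⬛❓❓❓
❓❓❓❓❓❓❓❓❓❓❓
❓❓❓❓❓❓❓❓❓❓❓
❓❓❓❓❓❓❓❓❓❓❓

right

❓⬛⬛⬜⬛⬛❓❓❓❓❓
❓⬛⬛⬜⬛⬛❓❓❓❓❓
❓⬛⬛⬜⬛⬛❓❓❓❓❓
❓⬜⬜⬜⬜⬛⬛⬛❓❓❓
❓⬜⬜⬜⬜⬛⬛⬛❓❓❓
❓⬜⬜⬜⬜🔴⬜⬜❓❓❓
❓⬜⬜⬜⬜⬛⬛⬛❓❓❓
❓⬛⬛⬛⬛⬛⬛⬛❓❓❓
❓❓❓❓❓❓❓❓❓❓❓
❓❓❓❓❓❓❓❓❓❓❓
❓❓❓❓❓❓❓❓❓❓❓

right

⬛⬛⬜⬛⬛❓❓❓❓❓❓
⬛⬛⬜⬛⬛❓❓❓❓❓❓
⬛⬛⬜⬛⬛❓❓❓❓❓❓
⬜⬜⬜⬜⬛⬛⬛⬛❓❓❓
⬜⬜⬜⬜⬛⬛⬛⬛❓❓❓
⬜⬜⬜⬜⬜🔴⬜⬜❓❓❓
⬜⬜⬜⬜⬛⬛⬛⬛❓❓❓
⬛⬛⬛⬛⬛⬛⬛⬛❓❓❓
❓❓❓❓❓❓❓❓❓❓❓
❓❓❓❓❓❓❓❓❓❓❓
❓❓❓❓❓❓❓❓❓❓❓

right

⬛⬜⬛⬛❓❓❓❓❓❓❓
⬛⬜⬛⬛❓❓❓❓❓❓❓
⬛⬜⬛⬛❓❓❓❓❓❓❓
⬜⬜⬜⬛⬛⬛⬛⬛❓❓❓
⬜⬜⬜⬛⬛⬛⬛⬛❓❓❓
⬜⬜⬜⬜⬜🔴⬜⬜❓❓❓
⬜⬜⬜⬛⬛⬛⬛⬛❓❓❓
⬛⬛⬛⬛⬛⬛⬛⬛❓❓❓
❓❓❓❓❓❓❓❓❓❓❓
❓❓❓❓❓❓❓❓❓❓❓
❓❓❓❓❓❓❓❓❓❓❓

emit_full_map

⬛⬛⬜⬛⬛❓❓❓❓
⬛⬛⬜⬛⬛❓❓❓❓
⬛⬛⬜⬛⬛❓❓❓❓
⬛⬛⬜⬛⬛❓❓❓❓
⬛⬛⬜⬛⬛❓❓❓❓
⬛⬛⬜⬛⬛❓❓❓❓
⬛⬛⬜⬛⬛❓❓❓❓
⬛⬛⬜⬛⬛❓❓❓❓
⬛⬛⬜⬜⬜❓❓❓❓
⬛⬛⬜⬛⬛❓❓❓❓
⬛⬛⬜⬛⬛❓❓❓❓
⬛⬛⬜⬛⬛❓❓❓❓
⬜⬜⬜⬜⬛⬛⬛⬛⬛
⬜⬜⬜⬜⬛⬛⬛⬛⬛
⬜⬜⬜⬜⬜⬜🔴⬜⬜
⬜⬜⬜⬜⬛⬛⬛⬛⬛
⬛⬛⬛⬛⬛⬛⬛⬛⬛

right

⬜⬛⬛❓❓❓❓❓❓❓❓
⬜⬛⬛❓❓❓❓❓❓❓❓
⬜⬛⬛❓❓❓❓❓❓❓❓
⬜⬜⬛⬛⬛⬛⬛⬛❓❓❓
⬜⬜⬛⬛⬛⬛⬛⬛❓❓❓
⬜⬜⬜⬜⬜🔴⬜⬜❓❓❓
⬜⬜⬛⬛⬛⬛⬛⬛❓❓❓
⬛⬛⬛⬛⬛⬛⬛⬛❓❓❓
❓❓❓❓❓❓❓❓❓❓❓
❓❓❓❓❓❓❓❓❓❓❓
❓❓❓❓❓❓❓❓❓❓❓

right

⬛⬛❓❓❓❓❓❓❓❓❓
⬛⬛❓❓❓❓❓❓❓❓❓
⬛⬛❓❓❓❓❓❓❓❓❓
⬜⬛⬛⬛⬛⬛⬛⬛❓❓❓
⬜⬛⬛⬛⬛⬛⬛⬛❓❓❓
⬜⬜⬜⬜⬜🔴⬜⬜❓❓❓
⬜⬛⬛⬛⬛⬛⬛⬛❓❓❓
⬛⬛⬛⬛⬛⬛⬛⬛❓❓❓
❓❓❓❓❓❓❓❓❓❓❓
❓❓❓❓❓❓❓❓❓❓❓
❓❓❓❓❓❓❓❓❓❓❓

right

⬛❓❓❓❓❓❓❓❓❓❓
⬛❓❓❓❓❓❓❓❓❓❓
⬛❓❓❓❓❓❓❓❓❓❓
⬛⬛⬛⬛⬛⬛⬛⬛❓❓❓
⬛⬛⬛⬛⬛⬛⬛⬛❓❓❓
⬜⬜⬜⬜⬜🔴⬜⬜❓❓❓
⬛⬛⬛⬛⬛⬛⬛⬛❓❓❓
⬛⬛⬛⬛⬛⬛⬛⬛❓❓❓
❓❓❓❓❓❓❓❓❓❓❓
❓❓❓❓❓❓❓❓❓❓❓
❓❓❓❓❓❓❓❓❓❓❓

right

❓❓❓❓❓❓❓❓❓❓❓
❓❓❓❓❓❓❓❓❓❓❓
❓❓❓❓❓❓❓❓❓❓❓
⬛⬛⬛⬛⬛⬛⬛⬛❓❓❓
⬛⬛⬛⬛⬛⬛⬛⬛❓❓❓
⬜⬜⬜⬜⬜🔴⬜⬜❓❓❓
⬛⬛⬛⬛⬛⬛⬛⬛❓❓❓
⬛⬛⬛⬛⬛⬛⬛⬛❓❓❓
❓❓❓❓❓❓❓❓❓❓❓
❓❓❓❓❓❓❓❓❓❓❓
❓❓❓❓❓❓❓❓❓❓❓

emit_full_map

⬛⬛⬜⬛⬛❓❓❓❓❓❓❓❓
⬛⬛⬜⬛⬛❓❓❓❓❓❓❓❓
⬛⬛⬜⬛⬛❓❓❓❓❓❓❓❓
⬛⬛⬜⬛⬛❓❓❓❓❓❓❓❓
⬛⬛⬜⬛⬛❓❓❓❓❓❓❓❓
⬛⬛⬜⬛⬛❓❓❓❓❓❓❓❓
⬛⬛⬜⬛⬛❓❓❓❓❓❓❓❓
⬛⬛⬜⬛⬛❓❓❓❓❓❓❓❓
⬛⬛⬜⬜⬜❓❓❓❓❓❓❓❓
⬛⬛⬜⬛⬛❓❓❓❓❓❓❓❓
⬛⬛⬜⬛⬛❓❓❓❓❓❓❓❓
⬛⬛⬜⬛⬛❓❓❓❓❓❓❓❓
⬜⬜⬜⬜⬛⬛⬛⬛⬛⬛⬛⬛⬛
⬜⬜⬜⬜⬛⬛⬛⬛⬛⬛⬛⬛⬛
⬜⬜⬜⬜⬜⬜⬜⬜⬜⬜🔴⬜⬜
⬜⬜⬜⬜⬛⬛⬛⬛⬛⬛⬛⬛⬛
⬛⬛⬛⬛⬛⬛⬛⬛⬛⬛⬛⬛⬛


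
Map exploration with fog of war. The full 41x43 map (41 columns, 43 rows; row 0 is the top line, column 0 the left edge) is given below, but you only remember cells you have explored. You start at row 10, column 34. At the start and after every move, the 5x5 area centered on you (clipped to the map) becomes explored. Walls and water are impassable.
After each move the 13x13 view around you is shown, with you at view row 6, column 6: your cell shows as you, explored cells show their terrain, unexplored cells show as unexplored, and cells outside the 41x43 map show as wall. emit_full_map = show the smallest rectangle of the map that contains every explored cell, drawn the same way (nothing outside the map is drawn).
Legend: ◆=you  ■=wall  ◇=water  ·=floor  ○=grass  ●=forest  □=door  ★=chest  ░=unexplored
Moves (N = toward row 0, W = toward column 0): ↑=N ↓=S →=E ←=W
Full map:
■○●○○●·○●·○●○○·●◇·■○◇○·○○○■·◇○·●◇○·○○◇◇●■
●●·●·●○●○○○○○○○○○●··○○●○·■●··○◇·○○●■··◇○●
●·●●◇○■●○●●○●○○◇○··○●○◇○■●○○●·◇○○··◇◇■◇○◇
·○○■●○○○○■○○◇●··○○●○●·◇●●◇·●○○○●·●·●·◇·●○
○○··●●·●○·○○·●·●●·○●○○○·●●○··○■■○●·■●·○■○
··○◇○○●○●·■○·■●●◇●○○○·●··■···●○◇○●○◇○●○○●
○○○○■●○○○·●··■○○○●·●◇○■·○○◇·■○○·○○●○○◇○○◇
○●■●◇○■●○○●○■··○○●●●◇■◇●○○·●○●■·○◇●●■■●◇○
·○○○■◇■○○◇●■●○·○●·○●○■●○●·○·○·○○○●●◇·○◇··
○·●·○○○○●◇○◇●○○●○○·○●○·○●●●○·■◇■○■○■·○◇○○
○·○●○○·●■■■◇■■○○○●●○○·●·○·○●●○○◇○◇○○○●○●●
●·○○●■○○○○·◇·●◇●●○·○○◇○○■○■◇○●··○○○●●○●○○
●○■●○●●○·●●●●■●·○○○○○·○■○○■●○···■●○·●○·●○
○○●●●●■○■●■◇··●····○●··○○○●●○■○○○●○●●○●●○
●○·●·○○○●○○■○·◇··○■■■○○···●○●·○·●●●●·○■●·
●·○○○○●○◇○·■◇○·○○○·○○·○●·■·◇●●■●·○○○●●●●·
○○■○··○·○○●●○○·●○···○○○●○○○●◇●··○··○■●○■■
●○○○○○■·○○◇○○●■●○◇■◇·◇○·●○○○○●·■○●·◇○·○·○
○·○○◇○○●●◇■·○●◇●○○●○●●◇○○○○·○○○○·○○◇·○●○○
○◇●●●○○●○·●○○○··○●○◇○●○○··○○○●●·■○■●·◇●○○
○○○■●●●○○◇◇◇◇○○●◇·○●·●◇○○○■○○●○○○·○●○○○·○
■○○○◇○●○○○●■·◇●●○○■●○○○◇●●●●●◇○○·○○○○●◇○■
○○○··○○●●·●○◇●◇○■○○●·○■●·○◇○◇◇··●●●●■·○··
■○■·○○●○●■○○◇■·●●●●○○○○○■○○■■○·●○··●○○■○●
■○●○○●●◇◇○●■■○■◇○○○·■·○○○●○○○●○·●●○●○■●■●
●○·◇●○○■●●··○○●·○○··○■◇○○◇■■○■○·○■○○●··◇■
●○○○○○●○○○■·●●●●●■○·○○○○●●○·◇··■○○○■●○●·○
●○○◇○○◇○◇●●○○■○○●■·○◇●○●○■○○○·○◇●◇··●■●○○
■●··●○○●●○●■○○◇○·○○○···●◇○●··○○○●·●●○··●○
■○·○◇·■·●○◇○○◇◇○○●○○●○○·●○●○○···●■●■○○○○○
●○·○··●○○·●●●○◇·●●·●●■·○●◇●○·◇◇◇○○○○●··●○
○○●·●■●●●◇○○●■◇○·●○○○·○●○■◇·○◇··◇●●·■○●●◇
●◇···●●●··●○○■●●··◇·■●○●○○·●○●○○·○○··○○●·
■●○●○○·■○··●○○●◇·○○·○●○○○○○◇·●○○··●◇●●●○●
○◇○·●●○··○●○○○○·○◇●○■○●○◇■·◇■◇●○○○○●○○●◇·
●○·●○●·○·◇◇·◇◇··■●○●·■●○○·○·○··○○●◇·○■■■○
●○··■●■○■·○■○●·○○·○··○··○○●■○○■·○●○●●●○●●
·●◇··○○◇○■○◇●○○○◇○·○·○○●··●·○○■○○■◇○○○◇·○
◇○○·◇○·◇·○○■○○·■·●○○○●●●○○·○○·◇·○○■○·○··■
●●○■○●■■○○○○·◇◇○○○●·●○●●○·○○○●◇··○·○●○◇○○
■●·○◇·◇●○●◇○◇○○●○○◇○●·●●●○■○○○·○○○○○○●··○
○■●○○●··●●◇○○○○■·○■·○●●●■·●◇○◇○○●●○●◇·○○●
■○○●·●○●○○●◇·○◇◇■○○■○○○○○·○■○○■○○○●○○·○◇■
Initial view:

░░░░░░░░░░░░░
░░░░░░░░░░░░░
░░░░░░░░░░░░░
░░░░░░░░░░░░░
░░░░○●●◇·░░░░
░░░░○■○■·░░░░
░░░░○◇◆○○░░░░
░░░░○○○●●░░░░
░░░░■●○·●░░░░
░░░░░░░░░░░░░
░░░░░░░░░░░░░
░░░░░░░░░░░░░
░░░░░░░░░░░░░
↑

░░░░░░░░░░░░░
░░░░░░░░░░░░░
░░░░░░░░░░░░░
░░░░░░░░░░░░░
░░░░○◇●●■░░░░
░░░░○●●◇·░░░░
░░░░○■◆■·░░░░
░░░░○◇○○○░░░░
░░░░○○○●●░░░░
░░░░■●○·●░░░░
░░░░░░░░░░░░░
░░░░░░░░░░░░░
░░░░░░░░░░░░░

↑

░░░░░░░░░░░░░
░░░░░░░░░░░░░
░░░░░░░░░░░░░
░░░░░░░░░░░░░
░░░░○○●○○░░░░
░░░░○◇●●■░░░░
░░░░○●◆◇·░░░░
░░░░○■○■·░░░░
░░░░○◇○○○░░░░
░░░░○○○●●░░░░
░░░░■●○·●░░░░
░░░░░░░░░░░░░
░░░░░░░░░░░░░

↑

░░░░░░░░░░░░░
░░░░░░░░░░░░░
░░░░░░░░░░░░░
░░░░░░░░░░░░░
░░░░○●○◇○░░░░
░░░░○○●○○░░░░
░░░░○◇◆●■░░░░
░░░░○●●◇·░░░░
░░░░○■○■·░░░░
░░░░○◇○○○░░░░
░░░░○○○●●░░░░
░░░░■●○·●░░░░
░░░░░░░░░░░░░

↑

░░░░░░░░░░░░░
░░░░░░░░░░░░░
░░░░░░░░░░░░░
░░░░░░░░░░░░░
░░░░○●·■●░░░░
░░░░○●○◇○░░░░
░░░░○○◆○○░░░░
░░░░○◇●●■░░░░
░░░░○●●◇·░░░░
░░░░○■○■·░░░░
░░░░○◇○○○░░░░
░░░░○○○●●░░░░
░░░░■●○·●░░░░

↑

■■■■■■■■■■■■■
░░░░░░░░░░░░░
░░░░░░░░░░░░░
░░░░░░░░░░░░░
░░░░·●·●·░░░░
░░░░○●·■●░░░░
░░░░○●◆◇○░░░░
░░░░○○●○○░░░░
░░░░○◇●●■░░░░
░░░░○●●◇·░░░░
░░░░○■○■·░░░░
░░░░○◇○○○░░░░
░░░░○○○●●░░░░

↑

■■■■■■■■■■■■■
■■■■■■■■■■■■■
░░░░░░░░░░░░░
░░░░░░░░░░░░░
░░░░○··◇◇░░░░
░░░░·●·●·░░░░
░░░░○●◆■●░░░░
░░░░○●○◇○░░░░
░░░░○○●○○░░░░
░░░░○◇●●■░░░░
░░░░○●●◇·░░░░
░░░░○■○■·░░░░
░░░░○◇○○○░░░░

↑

■■■■■■■■■■■■■
■■■■■■■■■■■■■
■■■■■■■■■■■■■
░░░░░░░░░░░░░
░░░░○○●■·░░░░
░░░░○··◇◇░░░░
░░░░·●◆●·░░░░
░░░░○●·■●░░░░
░░░░○●○◇○░░░░
░░░░○○●○○░░░░
░░░░○◇●●■░░░░
░░░░○●●◇·░░░░
░░░░○■○■·░░░░

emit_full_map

○○●■·
○··◇◇
·●◆●·
○●·■●
○●○◇○
○○●○○
○◇●●■
○●●◇·
○■○■·
○◇○○○
○○○●●
■●○·●

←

■■■■■■■■■■■■■
■■■■■■■■■■■■■
■■■■■■■■■■■■■
░░░░░░░░░░░░░
░░░░·○○●■·░░░
░░░░○○··◇◇░░░
░░░░●·◆·●·░░░
░░░░■○●·■●░░░
░░░░◇○●○◇○░░░
░░░░░○○●○○░░░
░░░░░○◇●●■░░░
░░░░░○●●◇·░░░
░░░░░○■○■·░░░

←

■■■■■■■■■■■■■
■■■■■■■■■■■■■
■■■■■■■■■■■■■
░░░░░░░░░░░░░
░░░░◇·○○●■·░░
░░░░◇○○··◇◇░░
░░░░○●◆●·●·░░
░░░░■■○●·■●░░
░░░░○◇○●○◇○░░
░░░░░░○○●○○░░
░░░░░░○◇●●■░░
░░░░░░○●●◇·░░
░░░░░░○■○■·░░

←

■■■■■■■■■■■■■
■■■■■■■■■■■■■
■■■■■■■■■■■■■
░░░░░░░░░░░░░
░░░░○◇·○○●■·░
░░░░·◇○○··◇◇░
░░░░○○◆·●·●·░
░░░░○■■○●·■●░
░░░░●○◇○●○◇○░
░░░░░░░○○●○○░
░░░░░░░○◇●●■░
░░░░░░░○●●◇·░
░░░░░░░○■○■·░

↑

■■■■■■■■■■■■■
■■■■■■■■■■■■■
■■■■■■■■■■■■■
■■■■■■■■■■■■■
░░░░○·●◇○░░░░
░░░░○◇·○○●■·░
░░░░·◇◆○··◇◇░
░░░░○○●·●·●·░
░░░░○■■○●·■●░
░░░░●○◇○●○◇○░
░░░░░░░○○●○○░
░░░░░░░○◇●●■░
░░░░░░░○●●◇·░

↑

■■■■■■■■■■■■■
■■■■■■■■■■■■■
■■■■■■■■■■■■■
■■■■■■■■■■■■■
■■■■■■■■■■■■■
░░░░○·●◇○░░░░
░░░░○◇◆○○●■·░
░░░░·◇○○··◇◇░
░░░░○○●·●·●·░
░░░░○■■○●·■●░
░░░░●○◇○●○◇○░
░░░░░░░○○●○○░
░░░░░░░○◇●●■░

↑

■■■■■■■■■■■■■
■■■■■■■■■■■■■
■■■■■■■■■■■■■
■■■■■■■■■■■■■
■■■■■■■■■■■■■
■■■■■■■■■■■■■
░░░░○·◆◇○░░░░
░░░░○◇·○○●■·░
░░░░·◇○○··◇◇░
░░░░○○●·●·●·░
░░░░○■■○●·■●░
░░░░●○◇○●○◇○░
░░░░░░░○○●○○░

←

■■■■■■■■■■■■■
■■■■■■■■■■■■■
■■■■■■■■■■■■■
■■■■■■■■■■■■■
■■■■■■■■■■■■■
■■■■■■■■■■■■■
░░░░◇○◆●◇○░░░
░░░░·○◇·○○●■·
░░░░●·◇○○··◇◇
░░░░░○○●·●·●·
░░░░░○■■○●·■●
░░░░░●○◇○●○◇○
░░░░░░░░○○●○○

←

■■■■■■■■■■■■■
■■■■■■■■■■■■■
■■■■■■■■■■■■■
■■■■■■■■■■■■■
■■■■■■■■■■■■■
■■■■■■■■■■■■■
░░░░·◇◆·●◇○░░
░░░░··○◇·○○●■
░░░░○●·◇○○··◇
░░░░░░○○●·●·●
░░░░░░○■■○●·■
░░░░░░●○◇○●○◇
░░░░░░░░░○○●○

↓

■■■■■■■■■■■■■
■■■■■■■■■■■■■
■■■■■■■■■■■■■
■■■■■■■■■■■■■
■■■■■■■■■■■■■
░░░░·◇○·●◇○░░
░░░░··◆◇·○○●■
░░░░○●·◇○○··◇
░░░░●○○○●·●·●
░░░░░░○■■○●·■
░░░░░░●○◇○●○◇
░░░░░░░░░○○●○
░░░░░░░░░○◇●●

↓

■■■■■■■■■■■■■
■■■■■■■■■■■■■
■■■■■■■■■■■■■
■■■■■■■■■■■■■
░░░░·◇○·●◇○░░
░░░░··○◇·○○●■
░░░░○●◆◇○○··◇
░░░░●○○○●·●·●
░░░░··○■■○●·■
░░░░░░●○◇○●○◇
░░░░░░░░░○○●○
░░░░░░░░░○◇●●
░░░░░░░░░○●●◇

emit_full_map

·◇○·●◇○░░░
··○◇·○○●■·
○●◆◇○○··◇◇
●○○○●·●·●·
··○■■○●·■●
░░●○◇○●○◇○
░░░░░○○●○○
░░░░░○◇●●■
░░░░░○●●◇·
░░░░░○■○■·
░░░░░○◇○○○
░░░░░○○○●●
░░░░░■●○·●


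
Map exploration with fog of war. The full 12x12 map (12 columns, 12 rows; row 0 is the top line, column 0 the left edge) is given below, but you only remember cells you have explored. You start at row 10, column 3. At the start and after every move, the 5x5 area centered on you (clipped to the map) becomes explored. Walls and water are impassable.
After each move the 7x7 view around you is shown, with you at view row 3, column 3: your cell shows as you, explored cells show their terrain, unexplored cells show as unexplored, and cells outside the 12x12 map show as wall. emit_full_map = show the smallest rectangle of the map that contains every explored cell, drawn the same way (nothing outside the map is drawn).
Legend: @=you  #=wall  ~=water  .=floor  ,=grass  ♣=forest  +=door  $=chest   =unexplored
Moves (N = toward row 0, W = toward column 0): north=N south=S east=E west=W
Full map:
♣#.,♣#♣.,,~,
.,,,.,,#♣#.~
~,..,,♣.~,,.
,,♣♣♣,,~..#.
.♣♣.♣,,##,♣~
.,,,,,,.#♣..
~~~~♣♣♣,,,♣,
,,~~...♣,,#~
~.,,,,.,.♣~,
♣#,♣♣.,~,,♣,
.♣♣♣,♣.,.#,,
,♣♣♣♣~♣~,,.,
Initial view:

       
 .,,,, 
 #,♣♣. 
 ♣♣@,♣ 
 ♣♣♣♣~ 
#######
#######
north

       
 ,~~.. 
 .,,,, 
 #,@♣. 
 ♣♣♣,♣ 
 ♣♣♣♣~ 
#######

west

#      
#,,~~..
#~.,,,,
#♣#@♣♣.
#.♣♣♣,♣
#,♣♣♣♣~
#######

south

#,,~~..
#~.,,,,
#♣#,♣♣.
#.♣@♣,♣
#,♣♣♣♣~
#######
#######

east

,,~~.. 
~.,,,, 
♣#,♣♣. 
.♣♣@,♣ 
,♣♣♣♣~ 
#######
#######

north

       
,,~~.. 
~.,,,, 
♣#,@♣. 
.♣♣♣,♣ 
,♣♣♣♣~ 
#######

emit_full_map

,,~~..
~.,,,,
♣#,@♣.
.♣♣♣,♣
,♣♣♣♣~

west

#      
#,,~~..
#~.,,,,
#♣#@♣♣.
#.♣♣♣,♣
#,♣♣♣♣~
#######

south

#,,~~..
#~.,,,,
#♣#,♣♣.
#.♣@♣,♣
#,♣♣♣♣~
#######
#######


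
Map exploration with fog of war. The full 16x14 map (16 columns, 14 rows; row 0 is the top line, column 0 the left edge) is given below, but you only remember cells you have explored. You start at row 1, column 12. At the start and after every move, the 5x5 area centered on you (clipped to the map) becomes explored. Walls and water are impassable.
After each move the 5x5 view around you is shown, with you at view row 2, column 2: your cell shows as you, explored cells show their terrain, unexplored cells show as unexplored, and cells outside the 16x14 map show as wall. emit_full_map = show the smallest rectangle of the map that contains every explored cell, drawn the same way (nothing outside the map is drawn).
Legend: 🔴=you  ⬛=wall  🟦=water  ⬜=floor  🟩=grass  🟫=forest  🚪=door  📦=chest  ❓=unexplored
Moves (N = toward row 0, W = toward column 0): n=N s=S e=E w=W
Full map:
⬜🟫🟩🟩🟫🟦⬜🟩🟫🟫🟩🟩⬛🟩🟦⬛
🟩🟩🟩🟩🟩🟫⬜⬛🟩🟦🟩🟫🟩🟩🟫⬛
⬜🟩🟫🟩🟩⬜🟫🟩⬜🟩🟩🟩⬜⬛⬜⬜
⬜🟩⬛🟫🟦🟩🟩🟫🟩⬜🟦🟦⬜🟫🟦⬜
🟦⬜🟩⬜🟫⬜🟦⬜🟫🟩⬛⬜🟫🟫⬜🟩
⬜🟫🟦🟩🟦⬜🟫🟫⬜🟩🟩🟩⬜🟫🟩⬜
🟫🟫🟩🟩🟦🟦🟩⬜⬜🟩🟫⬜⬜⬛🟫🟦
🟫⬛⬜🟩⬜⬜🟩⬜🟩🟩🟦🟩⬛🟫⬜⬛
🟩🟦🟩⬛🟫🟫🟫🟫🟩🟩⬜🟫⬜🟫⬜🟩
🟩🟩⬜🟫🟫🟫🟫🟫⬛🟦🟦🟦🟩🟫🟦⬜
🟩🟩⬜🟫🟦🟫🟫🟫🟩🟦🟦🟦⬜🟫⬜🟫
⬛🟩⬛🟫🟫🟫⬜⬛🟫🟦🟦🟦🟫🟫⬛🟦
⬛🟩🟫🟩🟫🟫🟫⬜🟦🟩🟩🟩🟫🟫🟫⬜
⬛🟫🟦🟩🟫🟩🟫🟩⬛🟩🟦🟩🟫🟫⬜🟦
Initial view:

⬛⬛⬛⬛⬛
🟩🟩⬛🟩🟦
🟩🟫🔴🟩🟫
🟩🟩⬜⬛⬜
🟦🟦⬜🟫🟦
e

⬛⬛⬛⬛⬛
🟩⬛🟩🟦⬛
🟫🟩🔴🟫⬛
🟩⬜⬛⬜⬜
🟦⬜🟫🟦⬜

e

⬛⬛⬛⬛⬛
⬛🟩🟦⬛⬛
🟩🟩🔴⬛⬛
⬜⬛⬜⬜⬛
⬜🟫🟦⬜⬛

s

⬛🟩🟦⬛⬛
🟩🟩🟫⬛⬛
⬜⬛🔴⬜⬛
⬜🟫🟦⬜⬛
🟫🟫⬜🟩⬛

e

🟩🟦⬛⬛⬛
🟩🟫⬛⬛⬛
⬛⬜🔴⬛⬛
🟫🟦⬜⬛⬛
🟫⬜🟩⬛⬛

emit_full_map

🟩🟩⬛🟩🟦⬛
🟩🟫🟩🟩🟫⬛
🟩🟩⬜⬛⬜🔴
🟦🟦⬜🟫🟦⬜
❓❓🟫🟫⬜🟩

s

🟩🟫⬛⬛⬛
⬛⬜⬜⬛⬛
🟫🟦🔴⬛⬛
🟫⬜🟩⬛⬛
🟫🟩⬜⬛⬛

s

⬛⬜⬜⬛⬛
🟫🟦⬜⬛⬛
🟫⬜🔴⬛⬛
🟫🟩⬜⬛⬛
⬛🟫🟦⬛⬛

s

🟫🟦⬜⬛⬛
🟫⬜🟩⬛⬛
🟫🟩🔴⬛⬛
⬛🟫🟦⬛⬛
🟫⬜⬛⬛⬛

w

⬜🟫🟦⬜⬛
🟫🟫⬜🟩⬛
⬜🟫🔴⬜⬛
⬜⬛🟫🟦⬛
⬛🟫⬜⬛⬛

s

🟫🟫⬜🟩⬛
⬜🟫🟩⬜⬛
⬜⬛🔴🟦⬛
⬛🟫⬜⬛⬛
⬜🟫⬜🟩⬛

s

⬜🟫🟩⬜⬛
⬜⬛🟫🟦⬛
⬛🟫🔴⬛⬛
⬜🟫⬜🟩⬛
🟩🟫🟦⬜⬛

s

⬜⬛🟫🟦⬛
⬛🟫⬜⬛⬛
⬜🟫🔴🟩⬛
🟩🟫🟦⬜⬛
⬜🟫⬜🟫⬛

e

⬛🟫🟦⬛⬛
🟫⬜⬛⬛⬛
🟫⬜🔴⬛⬛
🟫🟦⬜⬛⬛
🟫⬜🟫⬛⬛

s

🟫⬜⬛⬛⬛
🟫⬜🟩⬛⬛
🟫🟦🔴⬛⬛
🟫⬜🟫⬛⬛
🟫⬛🟦⬛⬛

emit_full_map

🟩🟩⬛🟩🟦⬛
🟩🟫🟩🟩🟫⬛
🟩🟩⬜⬛⬜⬜
🟦🟦⬜🟫🟦⬜
❓❓🟫🟫⬜🟩
❓❓⬜🟫🟩⬜
❓❓⬜⬛🟫🟦
❓❓⬛🟫⬜⬛
❓❓⬜🟫⬜🟩
❓❓🟩🟫🟦🔴
❓❓⬜🟫⬜🟫
❓❓❓🟫⬛🟦

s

🟫⬜🟩⬛⬛
🟫🟦⬜⬛⬛
🟫⬜🔴⬛⬛
🟫⬛🟦⬛⬛
🟫🟫⬜⬛⬛

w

⬜🟫⬜🟩⬛
🟩🟫🟦⬜⬛
⬜🟫🔴🟫⬛
🟫🟫⬛🟦⬛
🟫🟫🟫⬜⬛

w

🟫⬜🟫⬜🟩
🟦🟩🟫🟦⬜
🟦⬜🔴⬜🟫
🟦🟫🟫⬛🟦
🟩🟫🟫🟫⬜

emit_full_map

🟩🟩⬛🟩🟦⬛
🟩🟫🟩🟩🟫⬛
🟩🟩⬜⬛⬜⬜
🟦🟦⬜🟫🟦⬜
❓❓🟫🟫⬜🟩
❓❓⬜🟫🟩⬜
❓❓⬜⬛🟫🟦
❓❓⬛🟫⬜⬛
❓🟫⬜🟫⬜🟩
❓🟦🟩🟫🟦⬜
❓🟦⬜🔴⬜🟫
❓🟦🟫🟫⬛🟦
❓🟩🟫🟫🟫⬜


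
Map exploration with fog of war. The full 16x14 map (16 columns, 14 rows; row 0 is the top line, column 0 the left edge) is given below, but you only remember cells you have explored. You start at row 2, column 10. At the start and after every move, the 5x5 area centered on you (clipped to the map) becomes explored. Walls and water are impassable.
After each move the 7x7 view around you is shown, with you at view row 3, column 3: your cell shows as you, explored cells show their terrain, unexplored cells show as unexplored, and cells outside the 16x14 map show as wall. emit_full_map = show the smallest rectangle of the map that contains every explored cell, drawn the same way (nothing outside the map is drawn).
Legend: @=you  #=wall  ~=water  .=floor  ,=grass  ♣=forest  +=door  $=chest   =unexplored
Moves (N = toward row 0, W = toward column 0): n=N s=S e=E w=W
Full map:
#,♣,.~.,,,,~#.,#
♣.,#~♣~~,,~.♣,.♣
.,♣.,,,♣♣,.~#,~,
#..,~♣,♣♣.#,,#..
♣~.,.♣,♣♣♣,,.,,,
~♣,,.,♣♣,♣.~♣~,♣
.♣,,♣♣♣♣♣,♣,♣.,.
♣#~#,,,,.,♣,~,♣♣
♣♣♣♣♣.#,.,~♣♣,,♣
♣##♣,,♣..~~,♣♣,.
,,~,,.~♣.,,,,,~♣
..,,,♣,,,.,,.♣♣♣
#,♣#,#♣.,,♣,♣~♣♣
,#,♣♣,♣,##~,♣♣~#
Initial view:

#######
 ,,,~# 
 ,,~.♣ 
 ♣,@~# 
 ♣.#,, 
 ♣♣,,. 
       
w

#######
 ,,,,~#
 ~,,~.♣
 ♣♣@.~#
 ♣♣.#,,
 ♣♣♣,,.
       

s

 ,,,,~#
 ~,,~.♣
 ♣♣,.~#
 ♣♣@#,,
 ♣♣♣,,.
 ♣,♣.~ 
       

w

  ,,,,~
 ~~,,~.
 ,♣♣,.~
 ,♣@.#,
 ,♣♣♣,,
 ♣♣,♣.~
       

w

   ,,,,
 ♣~~,,~
 ,,♣♣,.
 ♣,@♣.#
 ♣,♣♣♣,
 ,♣♣,♣.
       

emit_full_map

  ,,,,~#
♣~~,,~.♣
,,♣♣,.~#
♣,@♣.#,,
♣,♣♣♣,,.
,♣♣,♣.~ 

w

    ,,,
 ~♣~~,,
 ,,,♣♣,
 ~♣@♣♣.
 .♣,♣♣♣
 .,♣♣,♣
       

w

     ,,
 #~♣~~,
 .,,,♣♣
 ,~@,♣♣
 ,.♣,♣♣
 ,.,♣♣,
       

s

 #~♣~~,
 .,,,♣♣
 ,~♣,♣♣
 ,.@,♣♣
 ,.,♣♣,
 ,♣♣♣♣ 
       

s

 .,,,♣♣
 ,~♣,♣♣
 ,.♣,♣♣
 ,.@♣♣,
 ,♣♣♣♣ 
 #,,,, 
       

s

 ,~♣,♣♣
 ,.♣,♣♣
 ,.,♣♣,
 ,♣@♣♣ 
 #,,,, 
 ♣♣.#, 
       

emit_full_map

    ,,,,~#
#~♣~~,,~.♣
.,,,♣♣,.~#
,~♣,♣♣.#,,
,.♣,♣♣♣,,.
,.,♣♣,♣.~ 
,♣@♣♣     
#,,,,     
♣♣.#,     
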